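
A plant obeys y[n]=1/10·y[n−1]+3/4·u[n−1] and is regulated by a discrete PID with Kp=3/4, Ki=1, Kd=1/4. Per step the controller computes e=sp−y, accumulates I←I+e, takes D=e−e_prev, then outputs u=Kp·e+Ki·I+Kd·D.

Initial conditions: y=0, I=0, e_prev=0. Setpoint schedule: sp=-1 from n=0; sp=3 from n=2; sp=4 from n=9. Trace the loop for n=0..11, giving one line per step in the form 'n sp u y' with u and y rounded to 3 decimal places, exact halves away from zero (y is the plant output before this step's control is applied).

(exact arithmetic carried between steps; '≈' marks a value shown rounded to 6 d.p. or computed from one; I and e_prev carry over from the previous line; the table rounds u and y to 3 d.p., halves away from zero)
n=0: y=0, sp=-1, e=sp−y=-1; I=-1, D=e−e_prev=-1; u=3/4·(-1)+1·(-1)+1/4·(-1)=-2; next y=1/10·0+3/4·(-2)=-1.5
n=1: y=-1.5, sp=-1, e=sp−y=0.5; I=-0.5, D=e−e_prev=1.5; u=3/4·0.5+1·(-0.5)+1/4·1.5=0.25; next y=1/10·(-1.5)+3/4·0.25=0.0375
n=2: y=0.0375, sp=3, e=sp−y=2.9625; I=2.4625, D=e−e_prev=2.4625; u=3/4·2.9625+1·2.4625+1/4·2.4625=5.3; next y=1/10·0.0375+3/4·5.3=3.97875
n=3: y=3.97875, sp=3, e=sp−y=-0.97875; I=1.48375, D=e−e_prev=-3.94125; u=3/4·(-0.97875)+1·1.48375+1/4·(-3.94125)=-0.235625; next y=1/10·3.97875+3/4·(-0.235625)≈0.221156
n=4: y≈0.221156, sp=3, e=sp−y≈2.778844; I≈4.262594, D=e−e_prev≈3.757594; u=3/4·2.778844+1·4.262594+1/4·3.757594≈7.286125; next y=1/10·0.221156+3/4·7.286125≈5.486709
n=5: y≈5.486709, sp=3, e=sp−y≈-2.486709; I≈1.775884, D=e−e_prev≈-5.265553; u=3/4·(-2.486709)+1·1.775884+1/4·(-5.265553)≈-1.405536; next y=1/10·5.486709+3/4·(-1.405536)≈-0.505481
n=6: y≈-0.505481, sp=3, e=sp−y≈3.505481; I≈5.281365, D=e−e_prev≈5.992190; u=3/4·3.505481+1·5.281365+1/4·5.992190≈9.408524; next y=1/10·(-0.505481)+3/4·9.408524≈7.005845
n=7: y≈7.005845, sp=3, e=sp−y≈-4.005845; I≈1.275521, D=e−e_prev≈-7.511326; u=3/4·(-4.005845)+1·1.275521+1/4·(-7.511326)≈-3.606694; next y=1/10·7.005845+3/4·(-3.606694)≈-2.004436
n=8: y≈-2.004436, sp=3, e=sp−y≈5.004436; I≈6.279957, D=e−e_prev≈9.010281; u=3/4·5.004436+1·6.279957+1/4·9.010281≈12.285854; next y=1/10·(-2.004436)+3/4·12.285854≈9.013947
n=9: y≈9.013947, sp=4, e=sp−y≈-5.013947; I≈1.266010, D=e−e_prev≈-10.018383; u=3/4·(-5.013947)+1·1.266010+1/4·(-10.018383)≈-4.999046; next y=1/10·9.013947+3/4·(-4.999046)≈-2.847890
n=10: y≈-2.847890, sp=4, e=sp−y≈6.847890; I≈8.113900, D=e−e_prev≈11.861837; u=3/4·6.847890+1·8.113900+1/4·11.861837≈16.215277; next y=1/10·(-2.847890)+3/4·16.215277≈11.876669
n=11: y≈11.876669, sp=4, e=sp−y≈-7.876669; I≈0.237231, D=e−e_prev≈-14.724559; u=3/4·(-7.876669)+1·0.237231+1/4·(-14.724559)≈-9.351410; next y=1/10·11.876669+3/4·(-9.351410)≈-5.825890

0 -1 -2.000 0.000
1 -1 0.250 -1.500
2 3 5.300 0.038
3 3 -0.236 3.979
4 3 7.286 0.221
5 3 -1.406 5.487
6 3 9.409 -0.505
7 3 -3.607 7.006
8 3 12.286 -2.004
9 4 -4.999 9.014
10 4 16.215 -2.848
11 4 -9.351 11.877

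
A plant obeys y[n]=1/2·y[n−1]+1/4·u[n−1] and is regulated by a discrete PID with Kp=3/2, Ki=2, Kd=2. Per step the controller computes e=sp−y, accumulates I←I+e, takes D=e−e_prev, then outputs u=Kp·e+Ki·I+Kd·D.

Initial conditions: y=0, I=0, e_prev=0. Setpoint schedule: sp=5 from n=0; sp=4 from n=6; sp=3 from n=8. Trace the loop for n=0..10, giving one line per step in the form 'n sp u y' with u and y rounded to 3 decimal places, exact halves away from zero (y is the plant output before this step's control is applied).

(exact arithmetic carried between steps; '≈' marks a value shown rounded to 6 d.p. or computed from one; I and e_prev carry over from the previous line; the table rounds u and y to 3 d.p., halves away from zero)
n=0: y=0, sp=5, e=sp−y=5; I=5, D=e−e_prev=5; u=3/2·5+2·5+2·5=27.5; next y=1/2·0+1/4·27.5=6.875
n=1: y=6.875, sp=5, e=sp−y=-1.875; I=3.125, D=e−e_prev=-6.875; u=3/2·(-1.875)+2·3.125+2·(-6.875)=-10.3125; next y=1/2·6.875+1/4·(-10.3125)=0.859375
n=2: y=0.859375, sp=5, e=sp−y=4.140625; I=7.265625, D=e−e_prev=6.015625; u=3/2·4.140625+2·7.265625+2·6.015625≈32.773438; next y=1/2·0.859375+1/4·32.773438≈8.623047
n=3: y≈8.623047, sp=5, e=sp−y≈-3.623047; I≈3.642578, D=e−e_prev≈-7.763672; u=3/2·(-3.623047)+2·3.642578+2·(-7.763672)≈-13.676758; next y=1/2·8.623047+1/4·(-13.676758)≈0.892334
n=4: y≈0.892334, sp=5, e=sp−y≈4.107666; I≈7.750244, D=e−e_prev≈7.730713; u=3/2·4.107666+2·7.750244+2·7.730713≈37.123413; next y=1/2·0.892334+1/4·37.123413≈9.727020
n=5: y≈9.727020, sp=5, e=sp−y≈-4.727020; I≈3.023224, D=e−e_prev≈-8.834686; u=3/2·(-4.727020)+2·3.023224+2·(-8.834686)≈-18.713455; next y=1/2·9.727020+1/4·(-18.713455)≈0.185146
n=6: y≈0.185146, sp=4, e=sp−y≈3.814854; I≈6.838078, D=e−e_prev≈8.541874; u=3/2·3.814854+2·6.838078+2·8.541874≈36.482183; next y=1/2·0.185146+1/4·36.482183≈9.213119
n=7: y≈9.213119, sp=4, e=sp−y≈-5.213119; I≈1.624959, D=e−e_prev≈-9.027973; u=3/2·(-5.213119)+2·1.624959+2·(-9.027973)≈-22.625707; next y=1/2·9.213119+1/4·(-22.625707)≈-1.049867
n=8: y≈-1.049867, sp=3, e=sp−y≈4.049867; I≈5.674826, D=e−e_prev≈9.262986; u=3/2·4.049867+2·5.674826+2·9.262986≈35.950425; next y=1/2·(-1.049867)+1/4·35.950425≈8.462673
n=9: y≈8.462673, sp=3, e=sp−y≈-5.462673; I≈0.212153, D=e−e_prev≈-9.512540; u=3/2·(-5.462673)+2·0.212153+2·(-9.512540)≈-26.794782; next y=1/2·8.462673+1/4·(-26.794782)≈-2.467359
n=10: y≈-2.467359, sp=3, e=sp−y≈5.467359; I≈5.679512, D=e−e_prev≈10.930032; u=3/2·5.467359+2·5.679512+2·10.930032≈41.420127; next y=1/2·(-2.467359)+1/4·41.420127≈9.121352

0 5 27.500 0.000
1 5 -10.313 6.875
2 5 32.773 0.859
3 5 -13.677 8.623
4 5 37.123 0.892
5 5 -18.713 9.727
6 4 36.482 0.185
7 4 -22.626 9.213
8 3 35.950 -1.050
9 3 -26.795 8.463
10 3 41.420 -2.467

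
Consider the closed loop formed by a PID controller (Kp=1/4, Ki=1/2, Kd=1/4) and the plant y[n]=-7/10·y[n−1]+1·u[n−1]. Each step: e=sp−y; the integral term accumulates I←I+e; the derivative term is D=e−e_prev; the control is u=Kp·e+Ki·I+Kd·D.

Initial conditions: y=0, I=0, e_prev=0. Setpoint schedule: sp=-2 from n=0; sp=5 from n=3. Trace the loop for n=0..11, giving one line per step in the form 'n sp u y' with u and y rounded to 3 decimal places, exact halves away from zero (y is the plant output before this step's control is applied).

0 -2 -2.000 0.000
1 -2 -0.500 -2.000
2 -2 -3.900 0.900
3 5 7.805 -4.530
4 5 -6.044 10.976
5 5 19.548 -13.727
6 5 -20.148 29.156
7 5 48.208 -40.557
8 5 -63.597 76.598
9 5 123.707 -117.216
10 5 -186.613 205.758
11 5 330.153 -330.644

(exact arithmetic carried between steps; '≈' marks a value shown rounded to 6 d.p. or computed from one; I and e_prev carry over from the previous line; the table rounds u and y to 3 d.p., halves away from zero)
n=0: y=0, sp=-2, e=sp−y=-2; I=-2, D=e−e_prev=-2; u=1/4·(-2)+1/2·(-2)+1/4·(-2)=-2; next y=-7/10·0+1·(-2)=-2
n=1: y=-2, sp=-2, e=sp−y=0; I=-2, D=e−e_prev=2; u=1/4·0+1/2·(-2)+1/4·2=-0.5; next y=-7/10·(-2)+1·(-0.5)=0.9
n=2: y=0.9, sp=-2, e=sp−y=-2.9; I=-4.9, D=e−e_prev=-2.9; u=1/4·(-2.9)+1/2·(-4.9)+1/4·(-2.9)=-3.9; next y=-7/10·0.9+1·(-3.9)=-4.53
n=3: y=-4.53, sp=5, e=sp−y=9.53; I=4.63, D=e−e_prev=12.43; u=1/4·9.53+1/2·4.63+1/4·12.43=7.805; next y=-7/10·(-4.53)+1·7.805=10.976
n=4: y=10.976, sp=5, e=sp−y=-5.976; I=-1.346, D=e−e_prev=-15.506; u=1/4·(-5.976)+1/2·(-1.346)+1/4·(-15.506)=-6.0435; next y=-7/10·10.976+1·(-6.0435)=-13.7267
n=5: y=-13.7267, sp=5, e=sp−y=18.7267; I=17.3807, D=e−e_prev=24.7027; u=1/4·18.7267+1/2·17.3807+1/4·24.7027=19.5477; next y=-7/10·(-13.7267)+1·19.5477=29.15639
n=6: y=29.15639, sp=5, e=sp−y=-24.15639; I=-6.77569, D=e−e_prev=-42.88309; u=1/4·(-24.15639)+1/2·(-6.77569)+1/4·(-42.88309)=-20.147715; next y=-7/10·29.15639+1·(-20.147715)=-40.557188
n=7: y=-40.557188, sp=5, e=sp−y=45.557188; I=38.781498, D=e−e_prev=69.713578; u=1/4·45.557188+1/2·38.781498+1/4·69.713578≈48.208441; next y=-7/10·(-40.557188)+1·48.208441≈76.598472
n=8: y≈76.598472, sp=5, e=sp−y≈-71.598472; I≈-32.816974, D=e−e_prev≈-117.155660; u=1/4·(-71.598472)+1/2·(-32.816974)+1/4·(-117.155660)≈-63.597020; next y=-7/10·76.598472+1·(-63.597020)≈-117.215951
n=9: y≈-117.215951, sp=5, e=sp−y≈122.215951; I≈89.398976, D=e−e_prev≈193.814423; u=1/4·122.215951+1/2·89.398976+1/4·193.814423≈123.707082; next y=-7/10·(-117.215951)+1·123.707082≈205.758247
n=10: y≈205.758247, sp=5, e=sp−y≈-200.758247; I≈-111.359270, D=e−e_prev≈-322.974198; u=1/4·(-200.758247)+1/2·(-111.359270)+1/4·(-322.974198)≈-186.612746; next y=-7/10·205.758247+1·(-186.612746)≈-330.643519
n=11: y≈-330.643519, sp=5, e=sp−y≈335.643519; I≈224.284249, D=e−e_prev≈536.401766; u=1/4·335.643519+1/2·224.284249+1/4·536.401766≈330.153446; next y=-7/10·(-330.643519)+1·330.153446≈561.603909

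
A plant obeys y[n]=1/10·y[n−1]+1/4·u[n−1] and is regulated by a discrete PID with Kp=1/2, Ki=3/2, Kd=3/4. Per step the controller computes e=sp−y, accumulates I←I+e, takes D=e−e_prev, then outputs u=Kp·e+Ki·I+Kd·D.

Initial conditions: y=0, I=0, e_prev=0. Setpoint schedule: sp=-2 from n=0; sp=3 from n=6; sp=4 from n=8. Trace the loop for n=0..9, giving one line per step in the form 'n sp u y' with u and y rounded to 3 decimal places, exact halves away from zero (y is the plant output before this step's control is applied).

(exact arithmetic carried between steps; '≈' marks a value shown rounded to 6 d.p. or computed from one; I and e_prev carry over from the previous line; the table rounds u and y to 3 d.p., halves away from zero)
n=0: y=0, sp=-2, e=sp−y=-2; I=-2, D=e−e_prev=-2; u=1/2·(-2)+3/2·(-2)+3/4·(-2)=-5.5; next y=1/10·0+1/4·(-5.5)=-1.375
n=1: y=-1.375, sp=-2, e=sp−y=-0.625; I=-2.625, D=e−e_prev=1.375; u=1/2·(-0.625)+3/2·(-2.625)+3/4·1.375=-3.21875; next y=1/10·(-1.375)+1/4·(-3.21875)≈-0.942188
n=2: y≈-0.942188, sp=-2, e=sp−y≈-1.057813; I≈-3.682813, D=e−e_prev≈-0.432813; u=1/2·(-1.057813)+3/2·(-3.682813)+3/4·(-0.432813)≈-6.377734; next y=1/10·(-0.942188)+1/4·(-6.377734)≈-1.688652
n=3: y≈-1.688652, sp=-2, e=sp−y≈-0.311348; I≈-3.994160, D=e−e_prev≈0.746465; u=1/2·(-0.311348)+3/2·(-3.994160)+3/4·0.746465≈-5.587065; next y=1/10·(-1.688652)+1/4·(-5.587065)≈-1.565632
n=4: y≈-1.565632, sp=-2, e=sp−y≈-0.434368; I≈-4.428529, D=e−e_prev≈-0.123021; u=1/2·(-0.434368)+3/2·(-4.428529)+3/4·(-0.123021)≈-6.952243; next y=1/10·(-1.565632)+1/4·(-6.952243)≈-1.894624
n=5: y≈-1.894624, sp=-2, e=sp−y≈-0.105376; I≈-4.533905, D=e−e_prev≈0.328992; u=1/2·(-0.105376)+3/2·(-4.533905)+3/4·0.328992≈-6.606801; next y=1/10·(-1.894624)+1/4·(-6.606801)≈-1.841163
n=6: y≈-1.841163, sp=3, e=sp−y≈4.841163; I≈0.307258, D=e−e_prev≈4.946539; u=1/2·4.841163+3/2·0.307258+3/4·4.946539≈6.591372; next y=1/10·(-1.841163)+1/4·6.591372≈1.463727
n=7: y≈1.463727, sp=3, e=sp−y≈1.536273; I≈1.843531, D=e−e_prev≈-3.304889; u=1/2·1.536273+3/2·1.843531+3/4·(-3.304889)≈1.054766; next y=1/10·1.463727+1/4·1.054766≈0.410064
n=8: y≈0.410064, sp=4, e=sp−y≈3.589936; I≈5.433467, D=e−e_prev≈2.053663; u=1/2·3.589936+3/2·5.433467+3/4·2.053663≈11.485415; next y=1/10·0.410064+1/4·11.485415≈2.912360
n=9: y≈2.912360, sp=4, e=sp−y≈1.087640; I≈6.521107, D=e−e_prev≈-2.502296; u=1/2·1.087640+3/2·6.521107+3/4·(-2.502296)≈8.448758; next y=1/10·2.912360+1/4·8.448758≈2.403425

0 -2 -5.500 0.000
1 -2 -3.219 -1.375
2 -2 -6.378 -0.942
3 -2 -5.587 -1.689
4 -2 -6.952 -1.566
5 -2 -6.607 -1.895
6 3 6.591 -1.841
7 3 1.055 1.464
8 4 11.485 0.410
9 4 8.449 2.912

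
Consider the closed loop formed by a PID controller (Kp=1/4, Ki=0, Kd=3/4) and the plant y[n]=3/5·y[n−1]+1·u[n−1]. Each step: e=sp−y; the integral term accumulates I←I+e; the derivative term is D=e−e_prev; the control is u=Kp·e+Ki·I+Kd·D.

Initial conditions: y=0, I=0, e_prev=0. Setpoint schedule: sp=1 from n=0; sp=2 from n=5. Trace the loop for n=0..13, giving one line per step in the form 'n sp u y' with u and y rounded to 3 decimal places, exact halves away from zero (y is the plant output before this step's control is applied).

0 1 1.000 0.000
1 1 -0.750 1.000
2 1 1.150 -0.150
3 1 -0.923 1.060
4 1 1.332 -0.287
5 2 -0.124 1.160
6 2 0.798 0.571
7 2 -0.213 1.141
8 2 0.884 0.472
9 2 -0.313 1.167
10 2 0.988 0.387
11 2 -0.430 1.220
12 2 1.113 0.302
13 2 -0.568 1.294

(exact arithmetic carried between steps; '≈' marks a value shown rounded to 6 d.p. or computed from one; I and e_prev carry over from the previous line; the table rounds u and y to 3 d.p., halves away from zero)
n=0: y=0, sp=1, e=sp−y=1; I=1, D=e−e_prev=1; u=1/4·1+0·1+3/4·1=1; next y=3/5·0+1·1=1
n=1: y=1, sp=1, e=sp−y=0; I=1, D=e−e_prev=-1; u=1/4·0+0·1+3/4·(-1)=-0.75; next y=3/5·1+1·(-0.75)=-0.15
n=2: y=-0.15, sp=1, e=sp−y=1.15; I=2.15, D=e−e_prev=1.15; u=1/4·1.15+0·2.15+3/4·1.15=1.15; next y=3/5·(-0.15)+1·1.15=1.06
n=3: y=1.06, sp=1, e=sp−y=-0.06; I=2.09, D=e−e_prev=-1.21; u=1/4·(-0.06)+0·2.09+3/4·(-1.21)=-0.9225; next y=3/5·1.06+1·(-0.9225)=-0.2865
n=4: y=-0.2865, sp=1, e=sp−y=1.2865; I=3.3765, D=e−e_prev=1.3465; u=1/4·1.2865+0·3.3765+3/4·1.3465=1.3315; next y=3/5·(-0.2865)+1·1.3315=1.1596
n=5: y=1.1596, sp=2, e=sp−y=0.8404; I=4.2169, D=e−e_prev=-0.4461; u=1/4·0.8404+0·4.2169+3/4·(-0.4461)=-0.124475; next y=3/5·1.1596+1·(-0.124475)=0.571285
n=6: y=0.571285, sp=2, e=sp−y=1.428715; I=5.645615, D=e−e_prev=0.588315; u=1/4·1.428715+0·5.645615+3/4·0.588315=0.798415; next y=3/5·0.571285+1·0.798415=1.141186
n=7: y=1.141186, sp=2, e=sp−y=0.858814; I=6.504429, D=e−e_prev=-0.569901; u=1/4·0.858814+0·6.504429+3/4·(-0.569901)≈-0.212722; next y=3/5·1.141186+1·(-0.212722)≈0.471989
n=8: y≈0.471989, sp=2, e=sp−y≈1.528011; I≈8.032440, D=e−e_prev≈0.669197; u=1/4·1.528011+0·8.032440+3/4·0.669197≈0.883900; next y=3/5·0.471989+1·0.883900≈1.167094
n=9: y≈1.167094, sp=2, e=sp−y≈0.832906; I≈8.865346, D=e−e_prev≈-0.695104; u=1/4·0.832906+0·8.865346+3/4·(-0.695104)≈-0.313102; next y=3/5·1.167094+1·(-0.313102)≈0.387155
n=10: y≈0.387155, sp=2, e=sp−y≈1.612845; I≈10.478191, D=e−e_prev≈0.779939; u=1/4·1.612845+0·10.478191+3/4·0.779939≈0.988166; next y=3/5·0.387155+1·0.988166≈1.220459
n=11: y≈1.220459, sp=2, e=sp−y≈0.779541; I≈11.257733, D=e−e_prev≈-0.833304; u=1/4·0.779541+0·11.257733+3/4·(-0.833304)≈-0.430093; next y=3/5·1.220459+1·(-0.430093)≈0.302182
n=12: y≈0.302182, sp=2, e=sp−y≈1.697818; I≈12.955550, D=e−e_prev≈0.918276; u=1/4·1.697818+0·12.955550+3/4·0.918276≈1.113161; next y=3/5·0.302182+1·1.113161≈1.294471
n=13: y≈1.294471, sp=2, e=sp−y≈0.705529; I≈13.661079, D=e−e_prev≈-0.992288; u=1/4·0.705529+0·13.661079+3/4·(-0.992288)≈-0.567834; next y=3/5·1.294471+1·(-0.567834)≈0.208848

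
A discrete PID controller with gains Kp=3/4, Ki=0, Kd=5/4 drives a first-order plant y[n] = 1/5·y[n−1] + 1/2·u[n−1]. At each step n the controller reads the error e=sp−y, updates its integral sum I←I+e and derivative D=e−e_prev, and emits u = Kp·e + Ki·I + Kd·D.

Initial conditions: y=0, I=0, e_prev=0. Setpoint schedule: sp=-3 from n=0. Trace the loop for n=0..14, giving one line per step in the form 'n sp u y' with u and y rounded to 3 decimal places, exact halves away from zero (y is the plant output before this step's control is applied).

(exact arithmetic carried between steps; '≈' marks a value shown rounded to 6 d.p. or computed from one; I and e_prev carry over from the previous line; the table rounds u and y to 3 d.p., halves away from zero)
n=0: y=0, sp=-3, e=sp−y=-3; I=-3, D=e−e_prev=-3; u=3/4·(-3)+0·(-3)+5/4·(-3)=-6; next y=1/5·0+1/2·(-6)=-3
n=1: y=-3, sp=-3, e=sp−y=0; I=-3, D=e−e_prev=3; u=3/4·0+0·(-3)+5/4·3=3.75; next y=1/5·(-3)+1/2·3.75=1.275
n=2: y=1.275, sp=-3, e=sp−y=-4.275; I=-7.275, D=e−e_prev=-4.275; u=3/4·(-4.275)+0·(-7.275)+5/4·(-4.275)=-8.55; next y=1/5·1.275+1/2·(-8.55)=-4.02
n=3: y=-4.02, sp=-3, e=sp−y=1.02; I=-6.255, D=e−e_prev=5.295; u=3/4·1.02+0·(-6.255)+5/4·5.295=7.38375; next y=1/5·(-4.02)+1/2·7.38375=2.887875
n=4: y=2.887875, sp=-3, e=sp−y=-5.887875; I=-12.142875, D=e−e_prev=-6.907875; u=3/4·(-5.887875)+0·(-12.142875)+5/4·(-6.907875)=-13.05075; next y=1/5·2.887875+1/2·(-13.05075)=-5.9478
n=5: y=-5.9478, sp=-3, e=sp−y=2.9478; I=-9.195075, D=e−e_prev=8.835675; u=3/4·2.9478+0·(-9.195075)+5/4·8.835675≈13.255444; next y=1/5·(-5.9478)+1/2·13.255444≈5.438162
n=6: y≈5.438162, sp=-3, e=sp−y≈-8.438162; I≈-17.633237, D=e−e_prev≈-11.385962; u=3/4·(-8.438162)+0·(-17.633237)+5/4·(-11.385962)≈-20.561074; next y=1/5·5.438162+1/2·(-20.561074)≈-9.192905
n=7: y≈-9.192905, sp=-3, e=sp−y≈6.192905; I≈-11.440332, D=e−e_prev≈14.631066; u=3/4·6.192905+0·(-11.440332)+5/4·14.631066≈22.933511; next y=1/5·(-9.192905)+1/2·22.933511≈9.628175
n=8: y≈9.628175, sp=-3, e=sp−y≈-12.628175; I≈-24.068507, D=e−e_prev≈-18.821079; u=3/4·(-12.628175)+0·(-24.068507)+5/4·(-18.821079)≈-32.997480; next y=1/5·9.628175+1/2·(-32.997480)≈-14.573105
n=9: y≈-14.573105, sp=-3, e=sp−y≈11.573105; I≈-12.495402, D=e−e_prev≈24.201280; u=3/4·11.573105+0·(-12.495402)+5/4·24.201280≈38.931429; next y=1/5·(-14.573105)+1/2·38.931429≈16.551093
n=10: y≈16.551093, sp=-3, e=sp−y≈-19.551093; I≈-32.046495, D=e−e_prev≈-31.124198; u=3/4·(-19.551093)+0·(-32.046495)+5/4·(-31.124198)≈-53.568568; next y=1/5·16.551093+1/2·(-53.568568)≈-23.474065
n=11: y≈-23.474065, sp=-3, e=sp−y≈20.474065; I≈-11.572430, D=e−e_prev≈40.025159; u=3/4·20.474065+0·(-11.572430)+5/4·40.025159≈65.386997; next y=1/5·(-23.474065)+1/2·65.386997≈27.998686
n=12: y≈27.998686, sp=-3, e=sp−y≈-30.998686; I≈-42.571116, D=e−e_prev≈-51.472751; u=3/4·(-30.998686)+0·(-42.571116)+5/4·(-51.472751)≈-87.589953; next y=1/5·27.998686+1/2·(-87.589953)≈-38.195239
n=13: y≈-38.195239, sp=-3, e=sp−y≈35.195239; I≈-7.375876, D=e−e_prev≈66.193925; u=3/4·35.195239+0·(-7.375876)+5/4·66.193925≈109.138836; next y=1/5·(-38.195239)+1/2·109.138836≈46.930370
n=14: y≈46.930370, sp=-3, e=sp−y≈-49.930370; I≈-57.306246, D=e−e_prev≈-85.125609; u=3/4·(-49.930370)+0·(-57.306246)+5/4·(-85.125609)≈-143.854789; next y=1/5·46.930370+1/2·(-143.854789)≈-62.541321

0 -3 -6.000 0.000
1 -3 3.750 -3.000
2 -3 -8.550 1.275
3 -3 7.384 -4.020
4 -3 -13.051 2.888
5 -3 13.255 -5.948
6 -3 -20.561 5.438
7 -3 22.934 -9.193
8 -3 -32.997 9.628
9 -3 38.931 -14.573
10 -3 -53.569 16.551
11 -3 65.387 -23.474
12 -3 -87.590 27.999
13 -3 109.139 -38.195
14 -3 -143.855 46.930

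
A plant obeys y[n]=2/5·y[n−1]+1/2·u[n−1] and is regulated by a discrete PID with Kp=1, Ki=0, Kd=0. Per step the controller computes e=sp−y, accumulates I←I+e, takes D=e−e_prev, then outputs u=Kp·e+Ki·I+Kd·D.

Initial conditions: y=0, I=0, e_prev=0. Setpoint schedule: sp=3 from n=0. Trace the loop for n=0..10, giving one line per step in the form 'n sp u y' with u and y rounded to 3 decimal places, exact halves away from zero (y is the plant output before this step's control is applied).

0 3 3.000 0.000
1 3 1.500 1.500
2 3 1.650 1.350
3 3 1.635 1.365
4 3 1.637 1.364
5 3 1.636 1.364
6 3 1.636 1.364
7 3 1.636 1.364
8 3 1.636 1.364
9 3 1.636 1.364
10 3 1.636 1.364

(exact arithmetic carried between steps; '≈' marks a value shown rounded to 6 d.p. or computed from one; I and e_prev carry over from the previous line; the table rounds u and y to 3 d.p., halves away from zero)
n=0: y=0, sp=3, e=sp−y=3; I=3, D=e−e_prev=3; u=1·3+0·3+0·3=3; next y=2/5·0+1/2·3=1.5
n=1: y=1.5, sp=3, e=sp−y=1.5; I=4.5, D=e−e_prev=-1.5; u=1·1.5+0·4.5+0·(-1.5)=1.5; next y=2/5·1.5+1/2·1.5=1.35
n=2: y=1.35, sp=3, e=sp−y=1.65; I=6.15, D=e−e_prev=0.15; u=1·1.65+0·6.15+0·0.15=1.65; next y=2/5·1.35+1/2·1.65=1.365
n=3: y=1.365, sp=3, e=sp−y=1.635; I=7.785, D=e−e_prev=-0.015; u=1·1.635+0·7.785+0·(-0.015)=1.635; next y=2/5·1.365+1/2·1.635=1.3635
n=4: y=1.3635, sp=3, e=sp−y=1.6365; I=9.4215, D=e−e_prev=0.0015; u=1·1.6365+0·9.4215+0·0.0015=1.6365; next y=2/5·1.3635+1/2·1.6365=1.36365
n=5: y=1.36365, sp=3, e=sp−y=1.63635; I=11.05785, D=e−e_prev=-0.00015; u=1·1.63635+0·11.05785+0·(-0.00015)=1.63635; next y=2/5·1.36365+1/2·1.63635=1.363635
n=6: y=1.363635, sp=3, e=sp−y=1.636365; I=12.694215, D=e−e_prev=0.000015; u=1·1.636365+0·12.694215+0·0.000015=1.636365; next y=2/5·1.363635+1/2·1.636365≈1.363637
n=7: y≈1.363637, sp=3, e=sp−y≈1.636364; I≈14.330579, D=e−e_prev≈-0.000002; u=1·1.636364+0·14.330579+0·(-0.000002)≈1.636364; next y=2/5·1.363637+1/2·1.636364≈1.363636
n=8: y≈1.363636, sp=3, e=sp−y≈1.636364; I≈15.966942, D=e−e_prev≈0.000000; u=1·1.636364+0·15.966942+0·0.000000≈1.636364; next y=2/5·1.363636+1/2·1.636364≈1.363636
n=9: y≈1.363636, sp=3, e=sp−y≈1.636364; I≈17.603306, D=e−e_prev≈0.000000; u=1·1.636364+0·17.603306+0·0.000000≈1.636364; next y=2/5·1.363636+1/2·1.636364≈1.363636
n=10: y≈1.363636, sp=3, e=sp−y≈1.636364; I≈19.239669, D=e−e_prev≈0.000000; u=1·1.636364+0·19.239669+0·0.000000≈1.636364; next y=2/5·1.363636+1/2·1.636364≈1.363636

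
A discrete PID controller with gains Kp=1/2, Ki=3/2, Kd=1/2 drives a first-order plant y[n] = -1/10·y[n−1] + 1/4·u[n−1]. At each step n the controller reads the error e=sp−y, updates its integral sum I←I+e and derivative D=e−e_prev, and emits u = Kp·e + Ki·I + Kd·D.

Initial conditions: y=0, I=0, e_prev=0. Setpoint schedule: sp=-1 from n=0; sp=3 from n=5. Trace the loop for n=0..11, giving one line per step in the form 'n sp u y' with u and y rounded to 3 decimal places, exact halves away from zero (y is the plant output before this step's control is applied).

0 -1 -2.500 0.000
1 -1 -1.938 -0.625
2 -1 -3.320 -0.422
3 -1 -3.171 -0.788
4 -1 -3.857 -0.714
5 3 6.198 -0.893
6 3 3.619 1.639
7 3 9.171 0.741
8 3 8.416 2.219
9 3 11.169 1.882
10 3 10.873 2.604
11 3 12.193 2.458

(exact arithmetic carried between steps; '≈' marks a value shown rounded to 6 d.p. or computed from one; I and e_prev carry over from the previous line; the table rounds u and y to 3 d.p., halves away from zero)
n=0: y=0, sp=-1, e=sp−y=-1; I=-1, D=e−e_prev=-1; u=1/2·(-1)+3/2·(-1)+1/2·(-1)=-2.5; next y=-1/10·0+1/4·(-2.5)=-0.625
n=1: y=-0.625, sp=-1, e=sp−y=-0.375; I=-1.375, D=e−e_prev=0.625; u=1/2·(-0.375)+3/2·(-1.375)+1/2·0.625=-1.9375; next y=-1/10·(-0.625)+1/4·(-1.9375)=-0.421875
n=2: y=-0.421875, sp=-1, e=sp−y=-0.578125; I=-1.953125, D=e−e_prev=-0.203125; u=1/2·(-0.578125)+3/2·(-1.953125)+1/2·(-0.203125)≈-3.320313; next y=-1/10·(-0.421875)+1/4·(-3.320313)≈-0.787891
n=3: y≈-0.787891, sp=-1, e=sp−y≈-0.212109; I≈-2.165234, D=e−e_prev≈0.366016; u=1/2·(-0.212109)+3/2·(-2.165234)+1/2·0.366016≈-3.170898; next y=-1/10·(-0.787891)+1/4·(-3.170898)≈-0.713936
n=4: y≈-0.713936, sp=-1, e=sp−y≈-0.286064; I≈-2.451299, D=e−e_prev≈-0.073955; u=1/2·(-0.286064)+3/2·(-2.451299)+1/2·(-0.073955)≈-3.856958; next y=-1/10·(-0.713936)+1/4·(-3.856958)≈-0.892846
n=5: y≈-0.892846, sp=3, e=sp−y≈3.892846; I≈1.441547, D=e−e_prev≈4.178910; u=1/2·3.892846+3/2·1.441547+1/2·4.178910≈6.198199; next y=-1/10·(-0.892846)+1/4·6.198199≈1.638834
n=6: y≈1.638834, sp=3, e=sp−y≈1.361166; I≈2.802713, D=e−e_prev≈-2.531680; u=1/2·1.361166+3/2·2.802713+1/2·(-2.531680)≈3.618812; next y=-1/10·1.638834+1/4·3.618812≈0.740820
n=7: y≈0.740820, sp=3, e=sp−y≈2.259180; I≈5.061893, D=e−e_prev≈0.898015; u=1/2·2.259180+3/2·5.061893+1/2·0.898015≈9.171437; next y=-1/10·0.740820+1/4·9.171437≈2.218777
n=8: y≈2.218777, sp=3, e=sp−y≈0.781223; I≈5.843116, D=e−e_prev≈-1.477958; u=1/2·0.781223+3/2·5.843116+1/2·(-1.477958)≈8.416306; next y=-1/10·2.218777+1/4·8.416306≈1.882199
n=9: y≈1.882199, sp=3, e=sp−y≈1.117801; I≈6.960917, D=e−e_prev≈0.336579; u=1/2·1.117801+3/2·6.960917+1/2·0.336579≈11.168565; next y=-1/10·1.882199+1/4·11.168565≈2.603921
n=10: y≈2.603921, sp=3, e=sp−y≈0.396079; I≈7.356996, D=e−e_prev≈-0.721723; u=1/2·0.396079+3/2·7.356996+1/2·(-0.721723)≈10.872671; next y=-1/10·2.603921+1/4·10.872671≈2.457776
n=11: y≈2.457776, sp=3, e=sp−y≈0.542224; I≈7.899220, D=e−e_prev≈0.146146; u=1/2·0.542224+3/2·7.899220+1/2·0.146146≈12.193015; next y=-1/10·2.457776+1/4·12.193015≈2.802476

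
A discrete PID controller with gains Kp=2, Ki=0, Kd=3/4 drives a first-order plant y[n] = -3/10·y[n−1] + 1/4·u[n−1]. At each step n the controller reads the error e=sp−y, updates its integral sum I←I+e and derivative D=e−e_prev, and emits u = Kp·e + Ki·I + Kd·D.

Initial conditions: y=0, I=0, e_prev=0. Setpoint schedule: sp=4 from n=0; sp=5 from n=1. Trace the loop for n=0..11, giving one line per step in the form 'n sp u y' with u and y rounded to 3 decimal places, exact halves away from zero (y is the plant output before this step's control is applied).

0 4 11.000 0.000
1 5 3.188 2.750
2 5 12.140 -0.028
3 5 1.610 3.043
4 5 13.687 -0.511
5 5 -0.214 3.575
6 5 15.777 -1.126
7 5 -2.620 4.282
8 5 18.546 -1.940
9 5 -5.805 5.218
10 5 22.210 -3.017
11 5 -10.021 6.458

(exact arithmetic carried between steps; '≈' marks a value shown rounded to 6 d.p. or computed from one; I and e_prev carry over from the previous line; the table rounds u and y to 3 d.p., halves away from zero)
n=0: y=0, sp=4, e=sp−y=4; I=4, D=e−e_prev=4; u=2·4+0·4+3/4·4=11; next y=-3/10·0+1/4·11=2.75
n=1: y=2.75, sp=5, e=sp−y=2.25; I=6.25, D=e−e_prev=-1.75; u=2·2.25+0·6.25+3/4·(-1.75)=3.1875; next y=-3/10·2.75+1/4·3.1875=-0.028125
n=2: y=-0.028125, sp=5, e=sp−y=5.028125; I=11.278125, D=e−e_prev=2.778125; u=2·5.028125+0·11.278125+3/4·2.778125≈12.139844; next y=-3/10·(-0.028125)+1/4·12.139844≈3.043398
n=3: y≈3.043398, sp=5, e=sp−y≈1.956602; I≈13.234727, D=e−e_prev≈-3.071523; u=2·1.956602+0·13.234727+3/4·(-3.071523)≈1.609561; next y=-3/10·3.043398+1/4·1.609561≈-0.510629
n=4: y≈-0.510629, sp=5, e=sp−y≈5.510629; I≈18.745356, D=e−e_prev≈3.554028; u=2·5.510629+0·18.745356+3/4·3.554028≈13.686780; next y=-3/10·(-0.510629)+1/4·13.686780≈3.574884
n=5: y≈3.574884, sp=5, e=sp−y≈1.425116; I≈20.170472, D=e−e_prev≈-4.085513; u=2·1.425116+0·20.170472+3/4·(-4.085513)≈-0.213902; next y=-3/10·3.574884+1/4·(-0.213902)≈-1.125941
n=6: y≈-1.125941, sp=5, e=sp−y≈6.125941; I≈26.296413, D=e−e_prev≈4.700824; u=2·6.125941+0·26.296413+3/4·4.700824≈15.777500; next y=-3/10·(-1.125941)+1/4·15.777500≈4.282157
n=7: y≈4.282157, sp=5, e=sp−y≈0.717843; I≈27.014256, D=e−e_prev≈-5.408098; u=2·0.717843+0·27.014256+3/4·(-5.408098)≈-2.620388; next y=-3/10·4.282157+1/4·(-2.620388)≈-1.939744
n=8: y≈-1.939744, sp=5, e=sp−y≈6.939744; I≈33.954000, D=e−e_prev≈6.221901; u=2·6.939744+0·33.954000+3/4·6.221901≈18.545914; next y=-3/10·(-1.939744)+1/4·18.545914≈5.218402
n=9: y≈5.218402, sp=5, e=sp−y≈-0.218402; I≈33.735598, D=e−e_prev≈-7.158146; u=2·(-0.218402)+0·33.735598+3/4·(-7.158146)≈-5.805413; next y=-3/10·5.218402+1/4·(-5.805413)≈-3.016874
n=10: y≈-3.016874, sp=5, e=sp−y≈8.016874; I≈41.752472, D=e−e_prev≈8.235275; u=2·8.016874+0·41.752472+3/4·8.235275≈22.210204; next y=-3/10·(-3.016874)+1/4·22.210204≈6.457613
n=11: y≈6.457613, sp=5, e=sp−y≈-1.457613; I≈40.294859, D=e−e_prev≈-9.474487; u=2·(-1.457613)+0·40.294859+3/4·(-9.474487)≈-10.021091; next y=-3/10·6.457613+1/4·(-10.021091)≈-4.442557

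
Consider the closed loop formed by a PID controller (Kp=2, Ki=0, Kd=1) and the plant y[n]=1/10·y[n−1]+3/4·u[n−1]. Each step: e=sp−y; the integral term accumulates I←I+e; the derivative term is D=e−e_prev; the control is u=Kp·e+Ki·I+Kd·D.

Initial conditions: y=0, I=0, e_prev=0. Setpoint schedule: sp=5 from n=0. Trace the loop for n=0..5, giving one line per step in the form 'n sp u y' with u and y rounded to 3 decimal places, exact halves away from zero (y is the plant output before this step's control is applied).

0 5 15.000 0.000
1 5 -23.750 11.250
2 5 71.313 -16.688
3 5 -162.134 51.816
4 5 411.073 -116.419
5 5 -996.408 296.663

(exact arithmetic carried between steps; '≈' marks a value shown rounded to 6 d.p. or computed from one; I and e_prev carry over from the previous line; the table rounds u and y to 3 d.p., halves away from zero)
n=0: y=0, sp=5, e=sp−y=5; I=5, D=e−e_prev=5; u=2·5+0·5+1·5=15; next y=1/10·0+3/4·15=11.25
n=1: y=11.25, sp=5, e=sp−y=-6.25; I=-1.25, D=e−e_prev=-11.25; u=2·(-6.25)+0·(-1.25)+1·(-11.25)=-23.75; next y=1/10·11.25+3/4·(-23.75)=-16.6875
n=2: y=-16.6875, sp=5, e=sp−y=21.6875; I=20.4375, D=e−e_prev=27.9375; u=2·21.6875+0·20.4375+1·27.9375=71.3125; next y=1/10·(-16.6875)+3/4·71.3125=51.815625
n=3: y=51.815625, sp=5, e=sp−y=-46.815625; I=-26.378125, D=e−e_prev=-68.503125; u=2·(-46.815625)+0·(-26.378125)+1·(-68.503125)=-162.134375; next y=1/10·51.815625+3/4·(-162.134375)≈-116.419219
n=4: y≈-116.419219, sp=5, e=sp−y≈121.419219; I≈95.041094, D=e−e_prev≈168.234844; u=2·121.419219+0·95.041094+1·168.234844≈411.073281; next y=1/10·(-116.419219)+3/4·411.073281≈296.663039
n=5: y≈296.663039, sp=5, e=sp−y≈-291.663039; I≈-196.621945, D=e−e_prev≈-413.082258; u=2·(-291.663039)+0·(-196.621945)+1·(-413.082258)≈-996.408336; next y=1/10·296.663039+3/4·(-996.408336)≈-717.639948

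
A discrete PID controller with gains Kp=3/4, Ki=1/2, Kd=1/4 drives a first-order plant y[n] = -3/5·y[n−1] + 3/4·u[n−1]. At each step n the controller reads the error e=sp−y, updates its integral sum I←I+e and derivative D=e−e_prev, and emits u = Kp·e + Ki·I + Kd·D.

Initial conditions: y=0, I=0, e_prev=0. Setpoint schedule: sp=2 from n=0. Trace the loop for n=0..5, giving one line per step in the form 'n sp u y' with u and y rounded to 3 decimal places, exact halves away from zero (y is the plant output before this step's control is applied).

0 2 3.000 0.000
1 2 0.125 2.250
2 2 5.822 -1.256
3 2 -2.991 5.120
4 2 12.696 -5.315
5 2 -13.295 12.712

(exact arithmetic carried between steps; '≈' marks a value shown rounded to 6 d.p. or computed from one; I and e_prev carry over from the previous line; the table rounds u and y to 3 d.p., halves away from zero)
n=0: y=0, sp=2, e=sp−y=2; I=2, D=e−e_prev=2; u=3/4·2+1/2·2+1/4·2=3; next y=-3/5·0+3/4·3=2.25
n=1: y=2.25, sp=2, e=sp−y=-0.25; I=1.75, D=e−e_prev=-2.25; u=3/4·(-0.25)+1/2·1.75+1/4·(-2.25)=0.125; next y=-3/5·2.25+3/4·0.125=-1.25625
n=2: y=-1.25625, sp=2, e=sp−y=3.25625; I=5.00625, D=e−e_prev=3.50625; u=3/4·3.25625+1/2·5.00625+1/4·3.50625=5.821875; next y=-3/5·(-1.25625)+3/4·5.821875≈5.120156
n=3: y≈5.120156, sp=2, e=sp−y≈-3.120156; I≈1.886094, D=e−e_prev≈-6.376406; u=3/4·(-3.120156)+1/2·1.886094+1/4·(-6.376406)≈-2.991172; next y=-3/5·5.120156+3/4·(-2.991172)≈-5.315473
n=4: y≈-5.315473, sp=2, e=sp−y≈7.315473; I≈9.201566, D=e−e_prev≈10.435629; u=3/4·7.315473+1/2·9.201566+1/4·10.435629≈12.696295; next y=-3/5·(-5.315473)+3/4·12.696295≈12.711505
n=5: y≈12.711505, sp=2, e=sp−y≈-10.711505; I≈-1.509938, D=e−e_prev≈-18.026977; u=3/4·(-10.711505)+1/2·(-1.509938)+1/4·(-18.026977)≈-13.295342; next y=-3/5·12.711505+3/4·(-13.295342)≈-17.598409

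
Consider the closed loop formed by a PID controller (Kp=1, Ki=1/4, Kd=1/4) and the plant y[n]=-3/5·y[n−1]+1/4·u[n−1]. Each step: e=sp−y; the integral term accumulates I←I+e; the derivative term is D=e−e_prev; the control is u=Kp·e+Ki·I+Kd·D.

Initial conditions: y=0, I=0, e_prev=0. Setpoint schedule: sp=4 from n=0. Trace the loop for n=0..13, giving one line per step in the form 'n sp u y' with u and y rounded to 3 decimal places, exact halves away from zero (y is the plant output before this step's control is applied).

(exact arithmetic carried between steps; '≈' marks a value shown rounded to 6 d.p. or computed from one; I and e_prev carry over from the previous line; the table rounds u and y to 3 d.p., halves away from zero)
n=0: y=0, sp=4, e=sp−y=4; I=4, D=e−e_prev=4; u=1·4+1/4·4+1/4·4=6; next y=-3/5·0+1/4·6=1.5
n=1: y=1.5, sp=4, e=sp−y=2.5; I=6.5, D=e−e_prev=-1.5; u=1·2.5+1/4·6.5+1/4·(-1.5)=3.75; next y=-3/5·1.5+1/4·3.75=0.0375
n=2: y=0.0375, sp=4, e=sp−y=3.9625; I=10.4625, D=e−e_prev=1.4625; u=1·3.9625+1/4·10.4625+1/4·1.4625=6.94375; next y=-3/5·0.0375+1/4·6.94375≈1.713438
n=3: y≈1.713438, sp=4, e=sp−y≈2.286563; I≈12.749063, D=e−e_prev≈-1.675938; u=1·2.286563+1/4·12.749063+1/4·(-1.675938)≈5.054844; next y=-3/5·1.713438+1/4·5.054844≈0.235648
n=4: y≈0.235648, sp=4, e=sp−y≈3.764352; I≈16.513414, D=e−e_prev≈1.477789; u=1·3.764352+1/4·16.513414+1/4·1.477789≈8.262152; next y=-3/5·0.235648+1/4·8.262152≈1.924149
n=5: y≈1.924149, sp=4, e=sp−y≈2.075851; I≈18.589265, D=e−e_prev≈-1.688501; u=1·2.075851+1/4·18.589265+1/4·(-1.688501)≈6.301042; next y=-3/5·1.924149+1/4·6.301042≈0.420771
n=6: y≈0.420771, sp=4, e=sp−y≈3.579229; I≈22.168494, D=e−e_prev≈1.503378; u=1·3.579229+1/4·22.168494+1/4·1.503378≈9.497197; next y=-3/5·0.420771+1/4·9.497197≈2.121837
n=7: y≈2.121837, sp=4, e=sp−y≈1.878163; I≈24.046657, D=e−e_prev≈-1.701065; u=1·1.878163+1/4·24.046657+1/4·(-1.701065)≈7.464561; next y=-3/5·2.121837+1/4·7.464561≈0.593038
n=8: y≈0.593038, sp=4, e=sp−y≈3.406962; I≈27.453619, D=e−e_prev≈1.528798; u=1·3.406962+1/4·27.453619+1/4·1.528798≈10.652566; next y=-3/5·0.593038+1/4·10.652566≈2.307318
n=9: y≈2.307318, sp=4, e=sp−y≈1.692682; I≈29.146301, D=e−e_prev≈-1.714280; u=1·1.692682+1/4·29.146301+1/4·(-1.714280)≈8.550687; next y=-3/5·2.307318+1/4·8.550687≈0.753281
n=10: y≈0.753281, sp=4, e=sp−y≈3.246719; I≈32.393020, D=e−e_prev≈1.554038; u=1·3.246719+1/4·32.393020+1/4·1.554038≈11.733484; next y=-3/5·0.753281+1/4·11.733484≈2.481403
n=11: y≈2.481403, sp=4, e=sp−y≈1.518597; I≈33.911617, D=e−e_prev≈-1.728122; u=1·1.518597+1/4·33.911617+1/4·(-1.728122)≈9.564471; next y=-3/5·2.481403+1/4·9.564471≈0.902276
n=12: y≈0.902276, sp=4, e=sp−y≈3.097724; I≈37.009341, D=e−e_prev≈1.579126; u=1·3.097724+1/4·37.009341+1/4·1.579126≈12.744841; next y=-3/5·0.902276+1/4·12.744841≈2.644844
n=13: y≈2.644844, sp=4, e=sp−y≈1.355156; I≈38.364497, D=e−e_prev≈-1.742568; u=1·1.355156+1/4·38.364497+1/4·(-1.742568)≈10.510638; next y=-3/5·2.644844+1/4·10.510638≈1.040753

0 4 6.000 0.000
1 4 3.750 1.500
2 4 6.944 0.038
3 4 5.055 1.713
4 4 8.262 0.236
5 4 6.301 1.924
6 4 9.497 0.421
7 4 7.465 2.122
8 4 10.653 0.593
9 4 8.551 2.307
10 4 11.733 0.753
11 4 9.564 2.481
12 4 12.745 0.902
13 4 10.511 2.645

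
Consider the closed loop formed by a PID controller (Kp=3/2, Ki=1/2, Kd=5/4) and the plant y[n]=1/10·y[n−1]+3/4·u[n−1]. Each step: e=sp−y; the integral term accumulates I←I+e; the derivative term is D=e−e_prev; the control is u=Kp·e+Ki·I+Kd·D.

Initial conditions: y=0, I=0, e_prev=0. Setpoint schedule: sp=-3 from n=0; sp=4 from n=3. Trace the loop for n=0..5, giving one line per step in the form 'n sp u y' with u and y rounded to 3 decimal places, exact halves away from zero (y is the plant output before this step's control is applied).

(exact arithmetic carried between steps; '≈' marks a value shown rounded to 6 d.p. or computed from one; I and e_prev carry over from the previous line; the table rounds u and y to 3 d.p., halves away from zero)
n=0: y=0, sp=-3, e=sp−y=-3; I=-3, D=e−e_prev=-3; u=3/2·(-3)+1/2·(-3)+5/4·(-3)=-9.75; next y=1/10·0+3/4·(-9.75)=-7.3125
n=1: y=-7.3125, sp=-3, e=sp−y=4.3125; I=1.3125, D=e−e_prev=7.3125; u=3/2·4.3125+1/2·1.3125+5/4·7.3125=16.265625; next y=1/10·(-7.3125)+3/4·16.265625≈11.467969
n=2: y≈11.467969, sp=-3, e=sp−y≈-14.467969; I≈-13.155469, D=e−e_prev≈-18.780469; u=3/2·(-14.467969)+1/2·(-13.155469)+5/4·(-18.780469)≈-51.755273; next y=1/10·11.467969+3/4·(-51.755273)≈-37.669658
n=3: y≈-37.669658, sp=4, e=sp−y≈41.669658; I≈28.514189, D=e−e_prev≈56.137627; u=3/2·41.669658+1/2·28.514189+5/4·56.137627≈146.933616; next y=1/10·(-37.669658)+3/4·146.933616≈106.433246
n=4: y≈106.433246, sp=4, e=sp−y≈-102.433246; I≈-73.919057, D=e−e_prev≈-144.102904; u=3/2·(-102.433246)+1/2·(-73.919057)+5/4·(-144.102904)≈-370.738027; next y=1/10·106.433246+3/4·(-370.738027)≈-267.410196
n=5: y≈-267.410196, sp=4, e=sp−y≈271.410196; I≈197.491139, D=e−e_prev≈373.843442; u=3/2·271.410196+1/2·197.491139+5/4·373.843442≈973.165166; next y=1/10·(-267.410196)+3/4·973.165166≈703.132855

0 -3 -9.750 0.000
1 -3 16.266 -7.313
2 -3 -51.755 11.468
3 4 146.934 -37.670
4 4 -370.738 106.433
5 4 973.165 -267.410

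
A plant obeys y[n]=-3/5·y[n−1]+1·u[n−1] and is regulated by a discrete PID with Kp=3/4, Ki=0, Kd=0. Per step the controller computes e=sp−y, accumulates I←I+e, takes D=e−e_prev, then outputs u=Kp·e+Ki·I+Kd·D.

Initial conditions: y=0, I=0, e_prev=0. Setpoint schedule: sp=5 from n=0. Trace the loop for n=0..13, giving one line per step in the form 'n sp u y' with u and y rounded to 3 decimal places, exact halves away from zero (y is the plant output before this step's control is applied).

(exact arithmetic carried between steps; '≈' marks a value shown rounded to 6 d.p. or computed from one; I and e_prev carry over from the previous line; the table rounds u and y to 3 d.p., halves away from zero)
n=0: y=0, sp=5, e=sp−y=5; I=5, D=e−e_prev=5; u=3/4·5+0·5+0·5=3.75; next y=-3/5·0+1·3.75=3.75
n=1: y=3.75, sp=5, e=sp−y=1.25; I=6.25, D=e−e_prev=-3.75; u=3/4·1.25+0·6.25+0·(-3.75)=0.9375; next y=-3/5·3.75+1·0.9375=-1.3125
n=2: y=-1.3125, sp=5, e=sp−y=6.3125; I=12.5625, D=e−e_prev=5.0625; u=3/4·6.3125+0·12.5625+0·5.0625=4.734375; next y=-3/5·(-1.3125)+1·4.734375=5.521875
n=3: y=5.521875, sp=5, e=sp−y=-0.521875; I=12.040625, D=e−e_prev=-6.834375; u=3/4·(-0.521875)+0·12.040625+0·(-6.834375)≈-0.391406; next y=-3/5·5.521875+1·(-0.391406)≈-3.704531
n=4: y≈-3.704531, sp=5, e=sp−y≈8.704531; I≈20.745156, D=e−e_prev≈9.226406; u=3/4·8.704531+0·20.745156+0·9.226406≈6.528398; next y=-3/5·(-3.704531)+1·6.528398≈8.751117
n=5: y≈8.751117, sp=5, e=sp−y≈-3.751117; I≈16.994039, D=e−e_prev≈-12.455648; u=3/4·(-3.751117)+0·16.994039+0·(-12.455648)≈-2.813338; next y=-3/5·8.751117+1·(-2.813338)≈-8.064008
n=6: y≈-8.064008, sp=5, e=sp−y≈13.064008; I≈30.058047, D=e−e_prev≈16.815125; u=3/4·13.064008+0·30.058047+0·16.815125≈9.798006; next y=-3/5·(-8.064008)+1·9.798006≈14.636411
n=7: y≈14.636411, sp=5, e=sp−y≈-9.636411; I≈20.421636, D=e−e_prev≈-22.700419; u=3/4·(-9.636411)+0·20.421636+0·(-22.700419)≈-7.227308; next y=-3/5·14.636411+1·(-7.227308)≈-16.009155
n=8: y≈-16.009155, sp=5, e=sp−y≈21.009155; I≈41.430791, D=e−e_prev≈30.645566; u=3/4·21.009155+0·41.430791+0·30.645566≈15.756866; next y=-3/5·(-16.009155)+1·15.756866≈25.362359
n=9: y≈25.362359, sp=5, e=sp−y≈-20.362359; I≈21.068432, D=e−e_prev≈-41.371514; u=3/4·(-20.362359)+0·21.068432+0·(-41.371514)≈-15.271769; next y=-3/5·25.362359+1·(-15.271769)≈-30.489185
n=10: y≈-30.489185, sp=5, e=sp−y≈35.489185; I≈56.557617, D=e−e_prev≈55.851544; u=3/4·35.489185+0·56.557617+0·55.851544≈26.616889; next y=-3/5·(-30.489185)+1·26.616889≈44.910400
n=11: y≈44.910400, sp=5, e=sp−y≈-39.910400; I≈16.647217, D=e−e_prev≈-75.399585; u=3/4·(-39.910400)+0·16.647217+0·(-75.399585)≈-29.932800; next y=-3/5·44.910400+1·(-29.932800)≈-56.879039
n=12: y≈-56.879039, sp=5, e=sp−y≈61.879039; I≈78.526257, D=e−e_prev≈101.789439; u=3/4·61.879039+0·78.526257+0·101.789439≈46.409280; next y=-3/5·(-56.879039)+1·46.409280≈80.536703
n=13: y≈80.536703, sp=5, e=sp−y≈-75.536703; I≈2.989553, D=e−e_prev≈-137.415743; u=3/4·(-75.536703)+0·2.989553+0·(-137.415743)≈-56.652527; next y=-3/5·80.536703+1·(-56.652527)≈-104.974549

0 5 3.750 0.000
1 5 0.938 3.750
2 5 4.734 -1.313
3 5 -0.391 5.522
4 5 6.528 -3.705
5 5 -2.813 8.751
6 5 9.798 -8.064
7 5 -7.227 14.636
8 5 15.757 -16.009
9 5 -15.272 25.362
10 5 26.617 -30.489
11 5 -29.933 44.910
12 5 46.409 -56.879
13 5 -56.653 80.537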